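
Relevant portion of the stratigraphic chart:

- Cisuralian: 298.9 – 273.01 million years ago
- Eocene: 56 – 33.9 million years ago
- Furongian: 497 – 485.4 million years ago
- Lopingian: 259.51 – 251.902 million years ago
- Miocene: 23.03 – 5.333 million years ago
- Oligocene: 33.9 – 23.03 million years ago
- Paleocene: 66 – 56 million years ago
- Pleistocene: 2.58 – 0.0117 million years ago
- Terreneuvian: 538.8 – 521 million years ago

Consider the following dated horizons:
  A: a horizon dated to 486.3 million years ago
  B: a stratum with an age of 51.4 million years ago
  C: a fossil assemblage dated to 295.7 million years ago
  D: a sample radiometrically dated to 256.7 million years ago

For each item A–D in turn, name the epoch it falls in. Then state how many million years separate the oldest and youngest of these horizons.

A — Furongian; B — Eocene; C — Cisuralian; D — Lopingian; span 434.9 million years

A: 486.3 Ma lies in 497–485.4 Ma, so Furongian.
B: 51.4 Ma lies in 56–33.9 Ma, so Eocene.
C: 295.7 Ma lies in 298.9–273.01 Ma, so Cisuralian.
D: 256.7 Ma lies in 259.51–251.902 Ma, so Lopingian.
Oldest = 486.3 Ma, youngest = 51.4 Ma → span 434.9 Myr.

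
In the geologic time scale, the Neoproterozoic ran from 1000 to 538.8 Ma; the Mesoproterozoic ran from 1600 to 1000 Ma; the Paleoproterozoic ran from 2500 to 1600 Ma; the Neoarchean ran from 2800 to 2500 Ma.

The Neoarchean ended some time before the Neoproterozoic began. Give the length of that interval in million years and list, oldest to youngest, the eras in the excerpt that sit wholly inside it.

1500 million years; Paleoproterozoic, Mesoproterozoic

End of Neoarchean = 2500 Ma; start of Neoproterozoic = 1000 Ma.
Gap = 2500 − 1000 = 1500 Myr.
Eras wholly inside 2500–1000 Ma: Paleoproterozoic (2500–1600), Mesoproterozoic (1600–1000).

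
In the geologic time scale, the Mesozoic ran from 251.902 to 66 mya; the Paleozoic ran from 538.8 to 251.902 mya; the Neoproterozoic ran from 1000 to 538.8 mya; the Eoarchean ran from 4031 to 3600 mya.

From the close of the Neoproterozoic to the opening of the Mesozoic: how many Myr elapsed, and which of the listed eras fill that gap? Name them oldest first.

286.898 million years; Paleozoic

The Neoproterozoic closes at 538.8 Ma and the Mesozoic opens at 251.902 Ma, so the interval is 538.8 − 251.902 = 286.898 Myr.
An era fits inside if it starts at or after 538.8 Ma and ends at or before 251.902 Ma; oldest first that gives Paleozoic.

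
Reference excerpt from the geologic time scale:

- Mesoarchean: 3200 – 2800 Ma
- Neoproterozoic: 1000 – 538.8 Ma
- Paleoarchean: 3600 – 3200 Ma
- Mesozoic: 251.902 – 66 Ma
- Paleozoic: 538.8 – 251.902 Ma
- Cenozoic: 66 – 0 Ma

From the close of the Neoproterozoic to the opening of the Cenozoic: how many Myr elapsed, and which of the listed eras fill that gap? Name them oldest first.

472.8 million years; Paleozoic, Mesozoic

End of Neoproterozoic = 538.8 Ma; start of Cenozoic = 66 Ma.
Gap = 538.8 − 66 = 472.8 Myr.
Eras wholly inside 538.8–66 Ma: Paleozoic (538.8–251.902), Mesozoic (251.902–66).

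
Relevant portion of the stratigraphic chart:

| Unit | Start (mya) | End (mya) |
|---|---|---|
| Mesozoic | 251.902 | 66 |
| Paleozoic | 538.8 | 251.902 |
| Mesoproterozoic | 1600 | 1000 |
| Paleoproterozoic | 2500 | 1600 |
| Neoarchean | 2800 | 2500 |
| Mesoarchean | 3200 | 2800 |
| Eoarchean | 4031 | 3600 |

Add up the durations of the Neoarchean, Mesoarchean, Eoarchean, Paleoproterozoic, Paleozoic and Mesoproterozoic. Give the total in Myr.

Duration is start − end for each: (2800 − 2500) + (3200 − 2800) + (4031 − 3600) + (2500 − 1600) + (538.8 − 251.902) + (1600 − 1000).
That is 300 + 400 + 431 + 900 + 286.898 + 600, which totals 2917.898 million years.

2917.898 million years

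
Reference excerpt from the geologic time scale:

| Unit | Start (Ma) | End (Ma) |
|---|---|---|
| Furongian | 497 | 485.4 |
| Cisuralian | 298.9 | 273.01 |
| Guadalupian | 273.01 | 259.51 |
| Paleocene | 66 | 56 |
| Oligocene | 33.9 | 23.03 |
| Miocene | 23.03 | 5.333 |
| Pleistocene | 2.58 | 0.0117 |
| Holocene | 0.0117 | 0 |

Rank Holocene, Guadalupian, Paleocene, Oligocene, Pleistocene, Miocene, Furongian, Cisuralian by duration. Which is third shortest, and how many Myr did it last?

Start − end for each: Holocene 0.0117 − 0 = 0.0117; Guadalupian 273.01 − 259.51 = 13.5; Paleocene 66 − 56 = 10; Oligocene 33.9 − 23.03 = 10.87; Pleistocene 2.58 − 0.0117 = 2.5683; Miocene 23.03 − 5.333 = 17.697; Furongian 497 − 485.4 = 11.6; Cisuralian 298.9 − 273.01 = 25.89.
Ranking these from shortest: Holocene < Pleistocene < Paleocene < Oligocene < Furongian < Guadalupian < Miocene < Cisuralian.
Position 3 in that ranking is Paleocene, which lasted 10 Myr.

Paleocene, 10 million years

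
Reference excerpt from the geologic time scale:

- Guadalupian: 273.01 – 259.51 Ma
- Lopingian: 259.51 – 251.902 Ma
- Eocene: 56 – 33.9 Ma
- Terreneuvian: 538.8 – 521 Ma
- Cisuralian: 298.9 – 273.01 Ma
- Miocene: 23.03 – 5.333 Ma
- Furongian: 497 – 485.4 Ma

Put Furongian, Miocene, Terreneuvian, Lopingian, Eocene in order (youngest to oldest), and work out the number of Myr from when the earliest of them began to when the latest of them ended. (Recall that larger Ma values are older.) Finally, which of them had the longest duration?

Miocene, Eocene, Lopingian, Furongian, Terreneuvian; total span 533.467 Myr; longest is Eocene

From the excerpt: Furongian 497–485.4; Miocene 23.03–5.333; Terreneuvian 538.8–521; Lopingian 259.51–251.902; Eocene 56–33.9 (Ma).
Larger Ma is earlier, so the oldest is Terreneuvian and the youngest is Miocene; youngest to oldest: Miocene, Eocene, Lopingian, Furongian, Terreneuvian.
Oldest start 538.8 minus youngest end 5.333 gives 533.467 Myr overall.
Individual lengths (start − end): Miocene 17.697; Lopingian 7.608; Furongian 11.6; Eocene 22.1; Terreneuvian 17.8. The largest is Eocene at 22.1 Myr.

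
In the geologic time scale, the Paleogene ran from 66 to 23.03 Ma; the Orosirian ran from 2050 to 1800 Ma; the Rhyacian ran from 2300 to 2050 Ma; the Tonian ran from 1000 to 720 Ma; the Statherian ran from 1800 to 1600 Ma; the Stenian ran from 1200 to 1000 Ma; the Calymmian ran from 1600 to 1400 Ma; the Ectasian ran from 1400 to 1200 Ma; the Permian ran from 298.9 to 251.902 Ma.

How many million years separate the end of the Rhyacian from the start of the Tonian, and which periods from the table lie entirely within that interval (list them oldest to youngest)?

End of Rhyacian = 2050 Ma; start of Tonian = 1000 Ma.
Gap = 2050 − 1000 = 1050 Myr.
Periods wholly inside 2050–1000 Ma: Orosirian (2050–1800), Statherian (1800–1600), Calymmian (1600–1400), Ectasian (1400–1200), Stenian (1200–1000).

1050 million years; Orosirian, Statherian, Calymmian, Ectasian, Stenian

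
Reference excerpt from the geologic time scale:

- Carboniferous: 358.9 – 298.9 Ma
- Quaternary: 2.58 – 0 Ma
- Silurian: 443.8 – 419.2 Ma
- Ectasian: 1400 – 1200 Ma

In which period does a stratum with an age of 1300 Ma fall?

1300 Ma lies between 1400 and 1200 Ma, so it falls in the Ectasian.

Ectasian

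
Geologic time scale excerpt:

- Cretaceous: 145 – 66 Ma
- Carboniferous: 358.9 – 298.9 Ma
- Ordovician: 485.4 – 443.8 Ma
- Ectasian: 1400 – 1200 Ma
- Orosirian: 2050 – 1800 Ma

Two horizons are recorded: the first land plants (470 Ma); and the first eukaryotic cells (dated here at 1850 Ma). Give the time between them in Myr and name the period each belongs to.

1380 million years apart; the first in the Ordovician, the second in the Orosirian

Elapsed time: 1850 − 470 = 1380 Myr.
470 Ma lies within 485.4–443.8 Ma: Ordovician.
1850 Ma lies within 2050–1800 Ma: Orosirian.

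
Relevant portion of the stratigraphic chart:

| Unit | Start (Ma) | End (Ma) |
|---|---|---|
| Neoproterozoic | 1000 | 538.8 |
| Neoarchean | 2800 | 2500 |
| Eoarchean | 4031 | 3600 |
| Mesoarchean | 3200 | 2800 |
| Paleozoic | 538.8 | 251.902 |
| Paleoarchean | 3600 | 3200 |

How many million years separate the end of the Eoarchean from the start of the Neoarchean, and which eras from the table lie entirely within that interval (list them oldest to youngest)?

End of Eoarchean = 3600 Ma; start of Neoarchean = 2800 Ma.
Gap = 3600 − 2800 = 800 Myr.
Eras wholly inside 3600–2800 Ma: Paleoarchean (3600–3200), Mesoarchean (3200–2800).

800 million years; Paleoarchean, Mesoarchean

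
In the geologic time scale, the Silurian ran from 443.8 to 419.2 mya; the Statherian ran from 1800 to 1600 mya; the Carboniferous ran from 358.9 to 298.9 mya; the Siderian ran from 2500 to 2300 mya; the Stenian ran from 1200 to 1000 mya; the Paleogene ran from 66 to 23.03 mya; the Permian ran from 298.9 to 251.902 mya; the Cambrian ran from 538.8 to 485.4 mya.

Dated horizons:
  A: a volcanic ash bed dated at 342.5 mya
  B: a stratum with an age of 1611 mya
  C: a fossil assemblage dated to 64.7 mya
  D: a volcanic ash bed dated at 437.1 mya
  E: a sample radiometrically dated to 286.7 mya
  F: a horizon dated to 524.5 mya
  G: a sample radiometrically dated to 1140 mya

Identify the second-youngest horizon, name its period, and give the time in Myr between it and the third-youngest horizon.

Smaller Ma means younger, so youngest first: C 64.7 < E 286.7 < A 342.5 < D 437.1 < F 524.5 < G 1140 < B 1611.
Counting 2 along gives E (286.7 Ma); the excerpt puts that inside the Permian, 298.9–251.902 Ma.
Next in line is A (342.5 Ma), and 342.5 − 286.7 = 55.8 Myr.

E, in the Permian; 55.8 million years to A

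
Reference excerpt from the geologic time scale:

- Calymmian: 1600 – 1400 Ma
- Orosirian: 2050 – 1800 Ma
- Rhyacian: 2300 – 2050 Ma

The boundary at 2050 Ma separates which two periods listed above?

The Rhyacian ends at 2050 Ma and the Orosirian begins at 2050 Ma, so they share that boundary.

Rhyacian and Orosirian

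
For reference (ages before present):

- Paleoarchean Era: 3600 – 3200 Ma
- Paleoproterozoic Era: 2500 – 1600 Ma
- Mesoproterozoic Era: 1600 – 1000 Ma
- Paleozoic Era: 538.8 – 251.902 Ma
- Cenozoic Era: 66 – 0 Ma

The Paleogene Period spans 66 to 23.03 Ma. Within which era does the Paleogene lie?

The Paleogene (66–23.03 Ma) lies entirely within 66–0 Ma, the Cenozoic Era.

Cenozoic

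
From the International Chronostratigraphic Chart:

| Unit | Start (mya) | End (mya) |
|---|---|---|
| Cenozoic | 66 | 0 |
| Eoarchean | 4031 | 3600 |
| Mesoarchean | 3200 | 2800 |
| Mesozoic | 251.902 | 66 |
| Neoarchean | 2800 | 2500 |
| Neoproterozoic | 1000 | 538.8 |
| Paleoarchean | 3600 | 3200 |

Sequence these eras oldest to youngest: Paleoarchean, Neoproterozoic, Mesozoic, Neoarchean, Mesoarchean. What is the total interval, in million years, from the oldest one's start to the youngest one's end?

From the excerpt: Paleoarchean 3600–3200; Neoproterozoic 1000–538.8; Mesozoic 251.902–66; Neoarchean 2800–2500; Mesoarchean 3200–2800 (Ma).
Larger Ma is earlier, so the oldest is Paleoarchean and the youngest is Mesozoic; oldest to youngest: Paleoarchean, Mesoarchean, Neoarchean, Neoproterozoic, Mesozoic.
Oldest start 3600 minus youngest end 66 gives 3534 Myr overall.

Paleoarchean, Mesoarchean, Neoarchean, Neoproterozoic, Mesozoic; total span 3534 Myr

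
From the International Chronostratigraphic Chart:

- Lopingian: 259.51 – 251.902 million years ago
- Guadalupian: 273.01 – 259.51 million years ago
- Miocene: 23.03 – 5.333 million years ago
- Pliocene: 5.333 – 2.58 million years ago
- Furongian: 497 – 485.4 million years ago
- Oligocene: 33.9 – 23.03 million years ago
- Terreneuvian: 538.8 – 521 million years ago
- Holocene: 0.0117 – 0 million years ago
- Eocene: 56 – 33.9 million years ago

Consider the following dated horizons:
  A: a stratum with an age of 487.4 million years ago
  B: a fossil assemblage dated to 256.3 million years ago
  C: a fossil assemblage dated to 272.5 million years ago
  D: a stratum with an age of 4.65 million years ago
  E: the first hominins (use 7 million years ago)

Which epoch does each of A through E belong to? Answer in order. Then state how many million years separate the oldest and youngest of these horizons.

A: 487.4 Ma lies in 497–485.4 Ma, so Furongian.
B: 256.3 Ma lies in 259.51–251.902 Ma, so Lopingian.
C: 272.5 Ma lies in 273.01–259.51 Ma, so Guadalupian.
D: 4.65 Ma lies in 5.333–2.58 Ma, so Pliocene.
E: 7 Ma lies in 23.03–5.333 Ma, so Miocene.
Oldest = 487.4 Ma, youngest = 4.65 Ma → span 482.75 Myr.

A — Furongian; B — Lopingian; C — Guadalupian; D — Pliocene; E — Miocene; span 482.75 million years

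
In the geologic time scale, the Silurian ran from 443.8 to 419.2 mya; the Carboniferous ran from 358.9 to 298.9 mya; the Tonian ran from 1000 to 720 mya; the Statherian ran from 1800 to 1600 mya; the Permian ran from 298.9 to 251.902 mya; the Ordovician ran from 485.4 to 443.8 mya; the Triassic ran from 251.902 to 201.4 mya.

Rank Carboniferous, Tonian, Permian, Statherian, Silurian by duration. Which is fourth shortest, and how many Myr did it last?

Start − end for each: Carboniferous 358.9 − 298.9 = 60; Tonian 1000 − 720 = 280; Permian 298.9 − 251.902 = 46.998; Statherian 1800 − 1600 = 200; Silurian 443.8 − 419.2 = 24.6.
Ranking these from shortest: Silurian < Permian < Carboniferous < Statherian < Tonian.
Position 4 in that ranking is Statherian, which lasted 200 Myr.

Statherian, 200 million years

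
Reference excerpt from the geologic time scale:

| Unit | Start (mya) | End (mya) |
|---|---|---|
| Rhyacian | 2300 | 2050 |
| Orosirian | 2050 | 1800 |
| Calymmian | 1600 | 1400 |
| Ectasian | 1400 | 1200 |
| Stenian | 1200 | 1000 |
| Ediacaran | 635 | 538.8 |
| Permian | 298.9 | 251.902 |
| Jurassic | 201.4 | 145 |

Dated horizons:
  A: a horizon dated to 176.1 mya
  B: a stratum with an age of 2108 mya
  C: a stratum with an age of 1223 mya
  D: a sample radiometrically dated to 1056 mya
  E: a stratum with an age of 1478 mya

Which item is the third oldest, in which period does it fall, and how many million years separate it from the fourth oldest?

C, in the Ectasian; 167 million years to D

Larger Ma means older, so oldest first: B 2108 > E 1478 > C 1223 > D 1056 > A 176.1.
Counting 3 along gives C (1223 Ma); the excerpt puts that inside the Ectasian, 1400–1200 Ma.
Next in line is D (1056 Ma), and 1223 − 1056 = 167 Myr.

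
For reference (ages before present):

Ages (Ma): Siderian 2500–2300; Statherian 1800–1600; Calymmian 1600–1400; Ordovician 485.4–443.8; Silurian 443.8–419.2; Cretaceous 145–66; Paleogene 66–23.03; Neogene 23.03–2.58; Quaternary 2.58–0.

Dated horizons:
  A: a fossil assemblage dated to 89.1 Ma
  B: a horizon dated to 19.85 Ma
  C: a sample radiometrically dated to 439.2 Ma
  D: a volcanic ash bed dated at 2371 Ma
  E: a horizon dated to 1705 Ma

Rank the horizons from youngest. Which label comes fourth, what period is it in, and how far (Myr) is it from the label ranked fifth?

Sorted youngest-first by Ma: B (19.85), A (89.1), C (439.2), E (1705), D (2371).
The fourth youngest is E at 1705 Ma, which lies in 1800–1600 Ma: the Statherian.
The fifth youngest is D at 2371 Ma; separation = |1705 − 2371| = 666 Myr.

E, in the Statherian; 666 million years to D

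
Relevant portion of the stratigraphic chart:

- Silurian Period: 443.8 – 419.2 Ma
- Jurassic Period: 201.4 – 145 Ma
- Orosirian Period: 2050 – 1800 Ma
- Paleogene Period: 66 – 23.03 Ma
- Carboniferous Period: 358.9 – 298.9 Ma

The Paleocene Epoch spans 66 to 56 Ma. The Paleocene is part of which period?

The Paleocene (66–56 Ma) lies entirely within 66–23.03 Ma, the Paleogene Period.

Paleogene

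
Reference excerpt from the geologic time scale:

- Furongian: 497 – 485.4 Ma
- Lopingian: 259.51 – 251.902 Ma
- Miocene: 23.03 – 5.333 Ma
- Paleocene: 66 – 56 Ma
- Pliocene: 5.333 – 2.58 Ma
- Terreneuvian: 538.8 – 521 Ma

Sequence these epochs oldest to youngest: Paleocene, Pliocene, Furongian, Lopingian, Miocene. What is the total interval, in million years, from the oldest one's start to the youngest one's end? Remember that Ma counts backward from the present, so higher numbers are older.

Furongian → Lopingian → Paleocene → Miocene → Pliocene; total span 494.42 Myr

From the excerpt: Paleocene 66–56; Pliocene 5.333–2.58; Furongian 497–485.4; Lopingian 259.51–251.902; Miocene 23.03–5.333 (Ma).
Larger Ma is earlier, so the oldest is Furongian and the youngest is Pliocene; oldest to youngest: Furongian, Lopingian, Paleocene, Miocene, Pliocene.
Oldest start 497 minus youngest end 2.58 gives 494.42 Myr overall.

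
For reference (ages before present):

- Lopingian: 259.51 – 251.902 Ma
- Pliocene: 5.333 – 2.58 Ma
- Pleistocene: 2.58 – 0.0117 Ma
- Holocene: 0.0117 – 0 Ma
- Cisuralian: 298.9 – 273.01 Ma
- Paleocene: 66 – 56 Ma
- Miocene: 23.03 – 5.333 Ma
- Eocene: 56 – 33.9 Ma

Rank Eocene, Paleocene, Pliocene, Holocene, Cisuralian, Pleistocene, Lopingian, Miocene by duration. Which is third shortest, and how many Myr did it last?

Pliocene, 2.753 million years

Start − end for each: Eocene 56 − 33.9 = 22.1; Paleocene 66 − 56 = 10; Pliocene 5.333 − 2.58 = 2.753; Holocene 0.0117 − 0 = 0.0117; Cisuralian 298.9 − 273.01 = 25.89; Pleistocene 2.58 − 0.0117 = 2.5683; Lopingian 259.51 − 251.902 = 7.608; Miocene 23.03 − 5.333 = 17.697.
Ranking these from shortest: Holocene < Pleistocene < Pliocene < Lopingian < Paleocene < Miocene < Eocene < Cisuralian.
Position 3 in that ranking is Pliocene, which lasted 2.753 Myr.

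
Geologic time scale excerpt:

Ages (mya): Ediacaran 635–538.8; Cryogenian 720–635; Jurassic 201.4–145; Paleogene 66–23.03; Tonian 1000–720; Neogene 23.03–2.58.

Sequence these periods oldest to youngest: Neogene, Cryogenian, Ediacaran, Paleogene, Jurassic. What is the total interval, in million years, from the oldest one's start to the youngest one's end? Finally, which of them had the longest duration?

From the excerpt: Neogene 23.03–2.58; Cryogenian 720–635; Ediacaran 635–538.8; Paleogene 66–23.03; Jurassic 201.4–145 (Ma).
Larger Ma is earlier, so the oldest is Cryogenian and the youngest is Neogene; oldest to youngest: Cryogenian, Ediacaran, Jurassic, Paleogene, Neogene.
Oldest start 720 minus youngest end 2.58 gives 717.42 Myr overall.
Individual lengths (start − end): Ediacaran 96.2; Neogene 20.45; Paleogene 42.97; Jurassic 56.4; Cryogenian 85. The largest is Ediacaran at 96.2 Myr.

Cryogenian → Ediacaran → Jurassic → Paleogene → Neogene; total span 717.42 Myr; longest is Ediacaran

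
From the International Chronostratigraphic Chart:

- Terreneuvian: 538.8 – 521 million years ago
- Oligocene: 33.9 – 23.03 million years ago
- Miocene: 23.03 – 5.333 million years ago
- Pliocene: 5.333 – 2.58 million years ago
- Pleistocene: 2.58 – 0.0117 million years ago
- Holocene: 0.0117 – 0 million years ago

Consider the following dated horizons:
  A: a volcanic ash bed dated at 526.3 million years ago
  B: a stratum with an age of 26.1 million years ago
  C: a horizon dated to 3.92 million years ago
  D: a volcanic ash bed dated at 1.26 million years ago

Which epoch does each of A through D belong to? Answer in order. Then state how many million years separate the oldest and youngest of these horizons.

A: 526.3 Ma lies in 538.8–521 Ma, so Terreneuvian.
B: 26.1 Ma lies in 33.9–23.03 Ma, so Oligocene.
C: 3.92 Ma lies in 5.333–2.58 Ma, so Pliocene.
D: 1.26 Ma lies in 2.58–0.0117 Ma, so Pleistocene.
Oldest = 526.3 Ma, youngest = 1.26 Ma → span 525.04 Myr.

A — Terreneuvian; B — Oligocene; C — Pliocene; D — Pleistocene; span 525.04 million years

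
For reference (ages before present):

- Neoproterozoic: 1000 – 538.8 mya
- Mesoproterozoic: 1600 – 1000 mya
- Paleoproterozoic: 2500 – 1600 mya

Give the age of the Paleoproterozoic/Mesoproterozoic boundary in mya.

1600 mya

The Paleoproterozoic ends and the Mesoproterozoic begins at 1600 mya.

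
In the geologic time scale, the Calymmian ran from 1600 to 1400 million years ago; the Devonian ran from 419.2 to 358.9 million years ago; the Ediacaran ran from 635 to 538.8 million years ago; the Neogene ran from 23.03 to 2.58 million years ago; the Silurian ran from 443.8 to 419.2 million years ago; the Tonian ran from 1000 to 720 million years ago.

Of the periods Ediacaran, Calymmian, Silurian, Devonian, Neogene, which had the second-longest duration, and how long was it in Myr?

Durations: Ediacaran 96.2; Calymmian 200; Silurian 24.6; Devonian 60.3; Neogene 20.45 Myr.
Sorted longest-first: Calymmian (200), Ediacaran (96.2), Devonian (60.3), Silurian (24.6), Neogene (20.45).
The second longest is Ediacaran at 96.2 Myr.

Ediacaran, 96.2 million years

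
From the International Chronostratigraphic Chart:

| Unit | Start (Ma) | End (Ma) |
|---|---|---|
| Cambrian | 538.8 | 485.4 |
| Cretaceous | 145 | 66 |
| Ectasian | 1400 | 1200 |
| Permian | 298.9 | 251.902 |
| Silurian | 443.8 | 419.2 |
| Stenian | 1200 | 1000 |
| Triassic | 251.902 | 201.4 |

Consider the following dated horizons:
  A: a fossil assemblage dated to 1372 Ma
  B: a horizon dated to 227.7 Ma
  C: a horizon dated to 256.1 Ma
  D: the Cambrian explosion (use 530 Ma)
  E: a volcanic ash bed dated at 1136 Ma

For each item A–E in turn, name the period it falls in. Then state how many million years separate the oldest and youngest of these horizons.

A — Ectasian; B — Triassic; C — Permian; D — Cambrian; E — Stenian; span 1144.3 million years

A: 1372 Ma lies in 1400–1200 Ma, so Ectasian.
B: 227.7 Ma lies in 251.902–201.4 Ma, so Triassic.
C: 256.1 Ma lies in 298.9–251.902 Ma, so Permian.
D: 530 Ma lies in 538.8–485.4 Ma, so Cambrian.
E: 1136 Ma lies in 1200–1000 Ma, so Stenian.
Oldest = 1372 Ma, youngest = 227.7 Ma → span 1144.3 Myr.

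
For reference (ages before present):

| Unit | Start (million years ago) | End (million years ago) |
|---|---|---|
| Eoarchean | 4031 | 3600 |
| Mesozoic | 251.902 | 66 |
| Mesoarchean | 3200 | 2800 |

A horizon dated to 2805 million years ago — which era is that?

2805 Ma lies between 3200 and 2800 Ma, so it falls in the Mesoarchean.

Mesoarchean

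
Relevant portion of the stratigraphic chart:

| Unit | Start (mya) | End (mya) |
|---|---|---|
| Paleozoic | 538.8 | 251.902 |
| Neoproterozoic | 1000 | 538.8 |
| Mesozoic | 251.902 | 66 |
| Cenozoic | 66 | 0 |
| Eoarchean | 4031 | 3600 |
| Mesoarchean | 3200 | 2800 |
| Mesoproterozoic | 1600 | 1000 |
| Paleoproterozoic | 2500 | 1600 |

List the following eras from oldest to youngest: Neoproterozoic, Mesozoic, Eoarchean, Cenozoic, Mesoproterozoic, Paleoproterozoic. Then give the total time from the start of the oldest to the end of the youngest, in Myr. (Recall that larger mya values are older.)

Eoarchean → Paleoproterozoic → Mesoproterozoic → Neoproterozoic → Mesozoic → Cenozoic; total span 4031 Myr

From the excerpt: Neoproterozoic 1000–538.8; Mesozoic 251.902–66; Eoarchean 4031–3600; Cenozoic 66–0; Mesoproterozoic 1600–1000; Paleoproterozoic 2500–1600 (Ma).
Larger Ma is earlier, so the oldest is Eoarchean and the youngest is Cenozoic; oldest to youngest: Eoarchean, Paleoproterozoic, Mesoproterozoic, Neoproterozoic, Mesozoic, Cenozoic.
Oldest start 4031 minus youngest end 0 gives 4031 Myr overall.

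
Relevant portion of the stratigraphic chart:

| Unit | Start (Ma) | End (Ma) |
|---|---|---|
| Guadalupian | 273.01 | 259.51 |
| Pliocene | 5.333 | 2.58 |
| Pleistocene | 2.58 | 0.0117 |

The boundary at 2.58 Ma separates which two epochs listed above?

The Pliocene ends at 2.58 Ma and the Pleistocene begins at 2.58 Ma, so they share that boundary.

Pliocene and Pleistocene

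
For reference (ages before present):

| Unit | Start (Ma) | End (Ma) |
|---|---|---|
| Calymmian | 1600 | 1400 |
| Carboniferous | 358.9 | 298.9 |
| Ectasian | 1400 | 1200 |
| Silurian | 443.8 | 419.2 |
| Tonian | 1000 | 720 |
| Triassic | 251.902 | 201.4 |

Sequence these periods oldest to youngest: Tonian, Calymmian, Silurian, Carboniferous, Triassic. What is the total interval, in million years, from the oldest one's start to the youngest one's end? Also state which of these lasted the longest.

Calymmian, Tonian, Silurian, Carboniferous, Triassic; total span 1398.6 Myr; longest is Tonian

Start ages (Ma): Calymmian 1600, Tonian 1000, Silurian 443.8, Carboniferous 358.9, Triassic 251.902.
Ordered oldest to youngest: Calymmian, Tonian, Silurian, Carboniferous, Triassic.
Span = 1600 − 201.4 = 1398.6 Myr.
Durations: Silurian 24.6, Calymmian 200, Carboniferous 60, Triassic 50.502, Tonian 280 → longest is Tonian (280 Myr).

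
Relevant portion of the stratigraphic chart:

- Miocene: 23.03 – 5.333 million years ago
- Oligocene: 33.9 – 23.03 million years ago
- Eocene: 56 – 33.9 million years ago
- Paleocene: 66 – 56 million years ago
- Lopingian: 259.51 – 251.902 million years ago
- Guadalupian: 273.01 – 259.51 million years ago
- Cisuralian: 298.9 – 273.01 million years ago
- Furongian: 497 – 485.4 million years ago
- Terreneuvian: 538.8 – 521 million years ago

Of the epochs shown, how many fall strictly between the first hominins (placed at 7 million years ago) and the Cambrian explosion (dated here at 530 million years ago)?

7

The older date is 530 Ma and the younger is 7 Ma.
Epochs with start < 530 and end > 7 Ma: Furongian (497–485.4), Cisuralian (298.9–273.01), Guadalupian (273.01–259.51), Lopingian (259.51–251.902), Paleocene (66–56), Eocene (56–33.9), Oligocene (33.9–23.03).
That is 7 complete epochs.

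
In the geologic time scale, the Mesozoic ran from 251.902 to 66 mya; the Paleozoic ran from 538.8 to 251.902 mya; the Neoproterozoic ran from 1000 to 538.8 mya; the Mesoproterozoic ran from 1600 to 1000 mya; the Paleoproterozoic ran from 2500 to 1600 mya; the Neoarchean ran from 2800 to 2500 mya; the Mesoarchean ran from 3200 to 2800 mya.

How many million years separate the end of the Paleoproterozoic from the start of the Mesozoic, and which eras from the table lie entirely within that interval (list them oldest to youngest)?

1348.098 million years; Mesoproterozoic, Neoproterozoic, Paleozoic

The Paleoproterozoic closes at 1600 Ma and the Mesozoic opens at 251.902 Ma, so the interval is 1600 − 251.902 = 1348.098 Myr.
An era fits inside if it starts at or after 1600 Ma and ends at or before 251.902 Ma; oldest first that gives Mesoproterozoic, Neoproterozoic, Paleozoic.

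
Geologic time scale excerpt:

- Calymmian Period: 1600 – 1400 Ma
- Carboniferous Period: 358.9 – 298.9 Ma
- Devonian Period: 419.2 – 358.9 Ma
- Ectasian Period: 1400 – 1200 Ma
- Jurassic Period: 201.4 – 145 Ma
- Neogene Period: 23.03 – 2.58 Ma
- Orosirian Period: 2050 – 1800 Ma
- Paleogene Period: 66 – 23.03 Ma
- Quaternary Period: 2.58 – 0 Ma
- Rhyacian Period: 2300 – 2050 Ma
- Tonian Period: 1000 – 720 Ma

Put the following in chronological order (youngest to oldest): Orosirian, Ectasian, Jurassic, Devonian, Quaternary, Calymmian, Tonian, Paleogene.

Read off each span (Ma): Orosirian 2050–1800; Ectasian 1400–1200; Jurassic 201.4–145; Devonian 419.2–358.9; Quaternary 2.58–0; Calymmian 1600–1400; Tonian 1000–720; Paleogene 66–23.03.
Larger Ma is older, so oldest→youngest is Orosirian, Calymmian, Ectasian, Tonian, Devonian, Jurassic, Paleogene, Quaternary; reverse it for youngest→oldest.

Quaternary → Paleogene → Jurassic → Devonian → Tonian → Ectasian → Calymmian → Orosirian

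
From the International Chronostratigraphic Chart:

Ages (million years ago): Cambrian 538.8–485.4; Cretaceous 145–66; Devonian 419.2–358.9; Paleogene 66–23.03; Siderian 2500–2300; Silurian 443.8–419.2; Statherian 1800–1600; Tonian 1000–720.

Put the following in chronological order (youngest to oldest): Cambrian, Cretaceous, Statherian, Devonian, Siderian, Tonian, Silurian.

Sorting by start age (ascending Ma, since larger Ma = older): Cretaceous began 145, Devonian began 419.2, Silurian began 443.8, Cambrian began 538.8, Tonian began 1000, Statherian began 1800, Siderian began 2500.

Cretaceous → Devonian → Silurian → Cambrian → Tonian → Statherian → Siderian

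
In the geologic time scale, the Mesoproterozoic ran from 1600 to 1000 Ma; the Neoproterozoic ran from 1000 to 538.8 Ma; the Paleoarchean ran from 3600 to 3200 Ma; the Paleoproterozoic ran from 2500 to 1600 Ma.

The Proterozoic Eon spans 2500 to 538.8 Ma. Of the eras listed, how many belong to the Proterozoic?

Eras inside 2500–538.8 Ma: Paleoproterozoic, Mesoproterozoic, Neoproterozoic — 3 in total.

3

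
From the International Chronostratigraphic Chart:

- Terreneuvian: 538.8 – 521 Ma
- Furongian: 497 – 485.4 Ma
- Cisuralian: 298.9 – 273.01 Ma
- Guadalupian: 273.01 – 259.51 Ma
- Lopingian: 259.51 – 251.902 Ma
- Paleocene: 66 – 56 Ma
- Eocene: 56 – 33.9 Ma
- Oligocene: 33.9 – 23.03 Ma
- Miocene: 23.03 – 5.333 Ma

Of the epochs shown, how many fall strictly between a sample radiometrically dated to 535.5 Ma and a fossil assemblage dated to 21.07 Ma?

The older date is 535.5 Ma and the younger is 21.07 Ma.
Epochs with start < 535.5 and end > 21.07 Ma: Furongian (497–485.4), Cisuralian (298.9–273.01), Guadalupian (273.01–259.51), Lopingian (259.51–251.902), Paleocene (66–56), Eocene (56–33.9), Oligocene (33.9–23.03).
That is 7 complete epochs.

7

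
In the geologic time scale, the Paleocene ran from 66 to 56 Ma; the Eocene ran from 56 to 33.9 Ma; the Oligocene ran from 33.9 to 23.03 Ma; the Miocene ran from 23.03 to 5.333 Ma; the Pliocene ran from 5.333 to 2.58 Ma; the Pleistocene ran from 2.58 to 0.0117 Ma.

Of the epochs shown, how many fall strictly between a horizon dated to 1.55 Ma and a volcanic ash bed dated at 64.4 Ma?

The older date is 64.4 Ma and the younger is 1.55 Ma.
Epochs with start < 64.4 and end > 1.55 Ma: Eocene (56–33.9), Oligocene (33.9–23.03), Miocene (23.03–5.333), Pliocene (5.333–2.58).
That is 4 complete epochs.

4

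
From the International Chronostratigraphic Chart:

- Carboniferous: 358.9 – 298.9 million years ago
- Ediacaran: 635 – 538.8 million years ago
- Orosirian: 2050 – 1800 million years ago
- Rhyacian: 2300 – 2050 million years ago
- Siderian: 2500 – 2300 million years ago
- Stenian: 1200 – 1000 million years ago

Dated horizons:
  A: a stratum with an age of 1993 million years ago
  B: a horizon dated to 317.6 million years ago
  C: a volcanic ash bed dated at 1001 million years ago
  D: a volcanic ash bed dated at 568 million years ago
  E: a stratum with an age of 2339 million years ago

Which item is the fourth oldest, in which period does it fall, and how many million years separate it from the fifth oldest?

D, in the Ediacaran; 250.4 million years to B

Larger Ma means older, so oldest first: E 2339 > A 1993 > C 1001 > D 568 > B 317.6.
Counting 4 along gives D (568 Ma); the excerpt puts that inside the Ediacaran, 635–538.8 Ma.
Next in line is B (317.6 Ma), and 568 − 317.6 = 250.4 Myr.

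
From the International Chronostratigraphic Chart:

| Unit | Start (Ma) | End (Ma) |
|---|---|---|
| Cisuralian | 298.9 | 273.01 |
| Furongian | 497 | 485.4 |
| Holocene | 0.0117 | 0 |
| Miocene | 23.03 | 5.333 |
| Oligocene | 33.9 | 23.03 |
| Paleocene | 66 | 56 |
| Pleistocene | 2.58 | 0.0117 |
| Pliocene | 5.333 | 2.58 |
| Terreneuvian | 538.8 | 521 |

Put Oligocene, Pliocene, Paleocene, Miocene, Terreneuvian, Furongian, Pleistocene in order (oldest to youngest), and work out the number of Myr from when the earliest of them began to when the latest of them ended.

Start ages (Ma): Terreneuvian 538.8, Furongian 497, Paleocene 66, Oligocene 33.9, Miocene 23.03, Pliocene 5.333, Pleistocene 2.58.
Ordered oldest to youngest: Terreneuvian, Furongian, Paleocene, Oligocene, Miocene, Pliocene, Pleistocene.
Span = 538.8 − 0.0117 = 538.7883 Myr.

Terreneuvian → Furongian → Paleocene → Oligocene → Miocene → Pliocene → Pleistocene; total span 538.7883 Myr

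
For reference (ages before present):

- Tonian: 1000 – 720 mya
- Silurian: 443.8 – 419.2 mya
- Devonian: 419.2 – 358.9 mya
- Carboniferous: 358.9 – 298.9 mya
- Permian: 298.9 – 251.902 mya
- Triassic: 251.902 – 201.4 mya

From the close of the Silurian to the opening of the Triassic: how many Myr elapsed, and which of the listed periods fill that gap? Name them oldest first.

End of Silurian = 419.2 Ma; start of Triassic = 251.902 Ma.
Gap = 419.2 − 251.902 = 167.298 Myr.
Periods wholly inside 419.2–251.902 Ma: Devonian (419.2–358.9), Carboniferous (358.9–298.9), Permian (298.9–251.902).

167.298 million years; Devonian, Carboniferous, Permian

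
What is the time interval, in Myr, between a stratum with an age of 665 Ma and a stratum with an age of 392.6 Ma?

665 − 392.6 = 272.4 million years.

272.4 million years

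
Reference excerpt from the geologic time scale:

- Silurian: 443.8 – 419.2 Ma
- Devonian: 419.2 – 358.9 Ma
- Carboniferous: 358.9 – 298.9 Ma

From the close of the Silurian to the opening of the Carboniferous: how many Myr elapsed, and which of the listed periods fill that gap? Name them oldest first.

The Silurian closes at 419.2 Ma and the Carboniferous opens at 358.9 Ma, so the interval is 419.2 − 358.9 = 60.3 Myr.
A period fits inside if it starts at or after 419.2 Ma and ends at or before 358.9 Ma; oldest first that gives Devonian.

60.3 million years; Devonian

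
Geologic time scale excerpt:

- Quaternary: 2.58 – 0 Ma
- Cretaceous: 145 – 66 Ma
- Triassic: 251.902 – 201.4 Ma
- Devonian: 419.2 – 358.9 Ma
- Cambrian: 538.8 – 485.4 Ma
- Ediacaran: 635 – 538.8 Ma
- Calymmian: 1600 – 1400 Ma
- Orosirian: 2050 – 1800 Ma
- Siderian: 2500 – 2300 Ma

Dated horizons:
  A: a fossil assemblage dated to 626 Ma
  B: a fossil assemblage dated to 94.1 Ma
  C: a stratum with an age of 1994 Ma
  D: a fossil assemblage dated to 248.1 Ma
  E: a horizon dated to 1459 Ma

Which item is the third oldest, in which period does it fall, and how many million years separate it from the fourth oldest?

A, in the Ediacaran; 377.9 million years to D

Larger Ma means older, so oldest first: C 1994 > E 1459 > A 626 > D 248.1 > B 94.1.
Counting 3 along gives A (626 Ma); the excerpt puts that inside the Ediacaran, 635–538.8 Ma.
Next in line is D (248.1 Ma), and 626 − 248.1 = 377.9 Myr.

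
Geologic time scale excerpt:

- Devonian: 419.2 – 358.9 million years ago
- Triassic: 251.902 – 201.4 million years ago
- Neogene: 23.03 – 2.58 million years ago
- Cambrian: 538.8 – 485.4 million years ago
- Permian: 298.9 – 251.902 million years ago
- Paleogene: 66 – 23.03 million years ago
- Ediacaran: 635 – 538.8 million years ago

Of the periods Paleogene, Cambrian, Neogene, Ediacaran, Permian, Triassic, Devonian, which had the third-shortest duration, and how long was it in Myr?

Permian, 46.998 million years

Start − end for each: Paleogene 66 − 23.03 = 42.97; Cambrian 538.8 − 485.4 = 53.4; Neogene 23.03 − 2.58 = 20.45; Ediacaran 635 − 538.8 = 96.2; Permian 298.9 − 251.902 = 46.998; Triassic 251.902 − 201.4 = 50.502; Devonian 419.2 − 358.9 = 60.3.
Ranking these from shortest: Neogene < Paleogene < Permian < Triassic < Cambrian < Devonian < Ediacaran.
Position 3 in that ranking is Permian, which lasted 46.998 Myr.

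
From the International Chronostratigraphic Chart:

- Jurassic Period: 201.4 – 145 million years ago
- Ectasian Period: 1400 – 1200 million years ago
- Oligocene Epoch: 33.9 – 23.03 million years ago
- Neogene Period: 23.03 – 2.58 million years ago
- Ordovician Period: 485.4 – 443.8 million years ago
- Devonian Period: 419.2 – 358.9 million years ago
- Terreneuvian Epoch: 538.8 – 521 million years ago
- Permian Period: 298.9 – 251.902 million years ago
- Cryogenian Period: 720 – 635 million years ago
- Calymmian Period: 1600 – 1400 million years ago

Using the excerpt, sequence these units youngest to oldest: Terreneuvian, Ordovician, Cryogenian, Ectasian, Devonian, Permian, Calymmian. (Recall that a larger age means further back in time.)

Sorting by start age (ascending Ma, since larger Ma = older): Permian start 298.9, Devonian start 419.2, Ordovician start 485.4, Terreneuvian start 538.8, Cryogenian start 720, Ectasian start 1400, Calymmian start 1600.

Permian, Devonian, Ordovician, Terreneuvian, Cryogenian, Ectasian, Calymmian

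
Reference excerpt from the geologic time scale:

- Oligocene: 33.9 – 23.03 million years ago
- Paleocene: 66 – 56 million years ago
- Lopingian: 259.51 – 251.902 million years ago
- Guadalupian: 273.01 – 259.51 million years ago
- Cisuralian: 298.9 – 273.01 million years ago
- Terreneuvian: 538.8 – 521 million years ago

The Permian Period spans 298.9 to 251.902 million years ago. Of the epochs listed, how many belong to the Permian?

3

Epochs inside 298.9–251.902 Ma: Cisuralian, Guadalupian, Lopingian — 3 in total.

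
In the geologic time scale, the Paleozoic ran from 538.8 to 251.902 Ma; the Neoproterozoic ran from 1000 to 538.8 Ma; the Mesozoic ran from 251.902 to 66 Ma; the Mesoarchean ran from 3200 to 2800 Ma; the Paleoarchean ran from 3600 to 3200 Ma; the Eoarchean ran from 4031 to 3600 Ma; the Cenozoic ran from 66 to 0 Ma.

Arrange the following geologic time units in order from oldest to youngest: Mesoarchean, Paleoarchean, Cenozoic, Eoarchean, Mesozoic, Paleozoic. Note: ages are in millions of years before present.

Eoarchean, then Paleoarchean, then Mesoarchean, then Paleozoic, then Mesozoic, then Cenozoic

The oldest of these is Eoarchean (starts 4031 Ma) and the youngest is Cenozoic (ends 0 Ma).
In between, by decreasing start age: Paleoarchean (3600), Mesoarchean (3200), Paleozoic (538.8), Mesozoic (251.902).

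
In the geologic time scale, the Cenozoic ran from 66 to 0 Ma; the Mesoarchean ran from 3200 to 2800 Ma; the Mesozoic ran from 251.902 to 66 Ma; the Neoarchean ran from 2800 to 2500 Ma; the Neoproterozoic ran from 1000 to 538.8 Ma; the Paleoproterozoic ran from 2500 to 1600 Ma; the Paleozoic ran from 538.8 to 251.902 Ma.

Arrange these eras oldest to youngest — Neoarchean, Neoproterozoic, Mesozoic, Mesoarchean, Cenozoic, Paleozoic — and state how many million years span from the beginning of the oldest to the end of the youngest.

Mesoarchean → Neoarchean → Neoproterozoic → Paleozoic → Mesozoic → Cenozoic; total span 3200 Myr

From the excerpt: Neoarchean 2800–2500; Neoproterozoic 1000–538.8; Mesozoic 251.902–66; Mesoarchean 3200–2800; Cenozoic 66–0; Paleozoic 538.8–251.902 (Ma).
Larger Ma is earlier, so the oldest is Mesoarchean and the youngest is Cenozoic; oldest to youngest: Mesoarchean, Neoarchean, Neoproterozoic, Paleozoic, Mesozoic, Cenozoic.
Oldest start 3200 minus youngest end 0 gives 3200 Myr overall.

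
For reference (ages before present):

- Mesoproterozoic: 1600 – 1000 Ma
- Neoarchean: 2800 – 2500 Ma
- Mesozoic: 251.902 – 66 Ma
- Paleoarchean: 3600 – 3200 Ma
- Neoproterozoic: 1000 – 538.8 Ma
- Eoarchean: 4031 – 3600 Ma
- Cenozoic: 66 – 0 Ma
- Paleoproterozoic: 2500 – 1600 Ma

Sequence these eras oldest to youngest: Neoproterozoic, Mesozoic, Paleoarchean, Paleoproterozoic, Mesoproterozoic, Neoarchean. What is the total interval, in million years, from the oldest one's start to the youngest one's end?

Start ages (Ma): Paleoarchean 3600, Neoarchean 2800, Paleoproterozoic 2500, Mesoproterozoic 1600, Neoproterozoic 1000, Mesozoic 251.902.
Ordered oldest to youngest: Paleoarchean, Neoarchean, Paleoproterozoic, Mesoproterozoic, Neoproterozoic, Mesozoic.
Span = 3600 − 66 = 3534 Myr.

Paleoarchean, Neoarchean, Paleoproterozoic, Mesoproterozoic, Neoproterozoic, Mesozoic; total span 3534 Myr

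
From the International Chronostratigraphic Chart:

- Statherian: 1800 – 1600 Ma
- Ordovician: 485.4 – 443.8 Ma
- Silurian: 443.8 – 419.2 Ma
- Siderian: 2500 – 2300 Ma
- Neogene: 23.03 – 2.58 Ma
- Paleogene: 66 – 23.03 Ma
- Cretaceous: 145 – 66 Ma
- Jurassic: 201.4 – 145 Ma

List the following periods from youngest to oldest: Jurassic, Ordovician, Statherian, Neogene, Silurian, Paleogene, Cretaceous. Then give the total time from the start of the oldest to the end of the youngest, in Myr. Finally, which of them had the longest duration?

From the excerpt: Jurassic 201.4–145; Ordovician 485.4–443.8; Statherian 1800–1600; Neogene 23.03–2.58; Silurian 443.8–419.2; Paleogene 66–23.03; Cretaceous 145–66 (Ma).
Larger Ma is earlier, so the oldest is Statherian and the youngest is Neogene; youngest to oldest: Neogene, Paleogene, Cretaceous, Jurassic, Silurian, Ordovician, Statherian.
Oldest start 1800 minus youngest end 2.58 gives 1797.42 Myr overall.
Individual lengths (start − end): Jurassic 56.4; Silurian 24.6; Cretaceous 79; Statherian 200; Ordovician 41.6; Paleogene 42.97; Neogene 20.45. The largest is Statherian at 200 Myr.

Neogene → Paleogene → Cretaceous → Jurassic → Silurian → Ordovician → Statherian; total span 1797.42 Myr; longest is Statherian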